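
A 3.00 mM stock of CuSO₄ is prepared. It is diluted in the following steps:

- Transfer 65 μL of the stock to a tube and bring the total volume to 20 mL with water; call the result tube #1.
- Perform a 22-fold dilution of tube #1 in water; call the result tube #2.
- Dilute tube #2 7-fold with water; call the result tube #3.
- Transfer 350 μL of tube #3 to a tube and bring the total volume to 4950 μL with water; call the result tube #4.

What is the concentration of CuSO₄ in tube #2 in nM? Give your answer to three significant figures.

Step 1: 65 μL brought to 20 mL → factor 20000/65 = 307.69
Step 2: 22-fold → factor 22
Dilution factor through tube #2 = 307.69 × 22 = 6769.2
[tube #2] = 3.00 mM / 6769.2 = 0.0004432 mM = 443 nM

443 nM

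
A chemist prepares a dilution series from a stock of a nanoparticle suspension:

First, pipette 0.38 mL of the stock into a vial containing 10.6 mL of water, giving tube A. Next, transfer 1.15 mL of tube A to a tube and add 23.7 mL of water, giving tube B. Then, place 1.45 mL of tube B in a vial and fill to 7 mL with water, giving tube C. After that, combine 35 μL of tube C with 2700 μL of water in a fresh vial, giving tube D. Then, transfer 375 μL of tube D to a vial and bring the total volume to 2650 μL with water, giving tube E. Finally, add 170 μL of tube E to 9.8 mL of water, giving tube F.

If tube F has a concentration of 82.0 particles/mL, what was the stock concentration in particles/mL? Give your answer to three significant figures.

Step 1: 0.38 mL + 10.6 mL = 10.98 mL total → factor 10.98/0.38 = 28.895
Step 2: 1.15 mL + 23.7 mL = 24.85 mL total → factor 24.85/1.15 = 21.609
Step 3: 1.45 mL brought to 7 mL → factor 7/1.45 = 4.8276
Step 4: 35 μL + 2700 μL = 2735 μL total → factor 2735/35 = 78.143
Step 5: 375 μL brought to 2650 μL → factor 2650/375 = 7.0667
Step 6: 170 μL + 9.8 mL = 9970 μL total → factor 9970/170 = 58.647
Overall dilution factor = 28.895 × 21.609 × 4.8276 × 78.143 × 7.0667 × 58.647 = 9.7617 × 10^7
Stock = 82.0 particles/mL × 9.7617 × 10^7 = 8.00 × 10^9 particles/mL

8.00 × 10^9 particles/mL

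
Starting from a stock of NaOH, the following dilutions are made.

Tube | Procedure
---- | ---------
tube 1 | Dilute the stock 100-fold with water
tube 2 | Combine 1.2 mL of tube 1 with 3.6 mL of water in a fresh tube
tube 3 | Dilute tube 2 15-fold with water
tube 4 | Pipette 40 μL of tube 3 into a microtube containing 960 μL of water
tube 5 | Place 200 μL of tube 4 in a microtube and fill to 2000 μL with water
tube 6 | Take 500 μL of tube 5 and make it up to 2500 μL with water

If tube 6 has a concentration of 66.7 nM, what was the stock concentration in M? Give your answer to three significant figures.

0.500 M

Step 1: 100-fold → factor 100
Step 2: 1.2 mL + 3.6 mL = 4.8 mL total → factor 4.8/1.2 = 4
Step 3: 15-fold → factor 15
Step 4: 40 μL + 960 μL = 1000 μL total → factor 1000/40 = 25
Step 5: 200 μL brought to 2000 μL → factor 2000/200 = 10
Step 6: 500 μL brought to 2500 μL → factor 2500/500 = 5
Overall dilution factor = 100 × 4 × 15 × 25 × 10 × 5 = 7.5 × 10^6
Stock = 66.7 nM × 7.5 × 10^6 = 5.002 × 10^8 nM = 0.500 M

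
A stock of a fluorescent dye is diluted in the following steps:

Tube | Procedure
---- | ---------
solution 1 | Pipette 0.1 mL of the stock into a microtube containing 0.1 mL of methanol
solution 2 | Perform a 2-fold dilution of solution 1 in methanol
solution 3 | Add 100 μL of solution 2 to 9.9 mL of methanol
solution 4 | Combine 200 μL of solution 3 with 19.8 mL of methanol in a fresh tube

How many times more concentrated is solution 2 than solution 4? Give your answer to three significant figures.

Step 1: 0.1 mL + 0.1 mL = 0.2 mL total → factor 0.2/0.1 = 2
Step 2: 2-fold → factor 2
Step 3: 100 μL + 9.9 mL = 10000 μL total → factor 10000/100 = 100
Step 4: 200 μL + 19.8 mL = 20000 μL total → factor 20000/200 = 100
Dilution factor to solution 2 = 4; to solution 4 = 40000
[solution 2]/[solution 4] = (factor to solution 4)/(factor to solution 2) = 40000/4 = 1.00 × 10^4

1.00 × 10^4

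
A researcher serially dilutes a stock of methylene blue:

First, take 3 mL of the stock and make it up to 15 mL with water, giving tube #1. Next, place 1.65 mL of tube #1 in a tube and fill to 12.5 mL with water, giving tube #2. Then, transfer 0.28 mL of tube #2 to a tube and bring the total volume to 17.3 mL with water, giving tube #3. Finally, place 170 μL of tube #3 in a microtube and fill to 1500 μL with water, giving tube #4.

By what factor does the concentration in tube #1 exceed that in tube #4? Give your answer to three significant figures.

Step 1: 3 mL brought to 15 mL → factor 15/3 = 5
Step 2: 1.65 mL brought to 12.5 mL → factor 12.5/1.65 = 7.5758
Step 3: 0.28 mL brought to 17.3 mL → factor 17.3/0.28 = 61.786
Step 4: 170 μL brought to 1500 μL → factor 1500/170 = 8.8235
Dilution factor to tube #1 = 5; to tube #4 = 20650
[tube #1]/[tube #4] = (factor to tube #4)/(factor to tube #1) = 20650/5 = 4.13 × 10^3

4.13 × 10^3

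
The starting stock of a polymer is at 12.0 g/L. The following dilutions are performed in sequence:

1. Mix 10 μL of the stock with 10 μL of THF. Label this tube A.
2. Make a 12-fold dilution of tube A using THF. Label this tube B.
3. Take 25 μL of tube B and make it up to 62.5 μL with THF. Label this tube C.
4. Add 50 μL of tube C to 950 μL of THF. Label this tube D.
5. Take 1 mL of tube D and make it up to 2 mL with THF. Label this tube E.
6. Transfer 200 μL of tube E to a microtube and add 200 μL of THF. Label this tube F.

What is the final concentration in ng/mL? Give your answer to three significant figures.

Step 1: 10 μL + 10 μL = 20 μL total → factor 20/10 = 2
Step 2: 12-fold → factor 12
Step 3: 25 μL brought to 62.5 μL → factor 62.5/25 = 2.5
Step 4: 50 μL + 950 μL = 1000 μL total → factor 1000/50 = 20
Step 5: 1 mL brought to 2 mL → factor 2/1 = 2
Step 6: 200 μL + 200 μL = 400 μL total → factor 400/200 = 2
Overall dilution factor = 2 × 12 × 2.5 × 20 × 2 × 2 = 4800
Final = 12.0 g/L / 4800 = 0.002500 g/L = 2.50 × 10^3 ng/mL

2.50 × 10^3 ng/mL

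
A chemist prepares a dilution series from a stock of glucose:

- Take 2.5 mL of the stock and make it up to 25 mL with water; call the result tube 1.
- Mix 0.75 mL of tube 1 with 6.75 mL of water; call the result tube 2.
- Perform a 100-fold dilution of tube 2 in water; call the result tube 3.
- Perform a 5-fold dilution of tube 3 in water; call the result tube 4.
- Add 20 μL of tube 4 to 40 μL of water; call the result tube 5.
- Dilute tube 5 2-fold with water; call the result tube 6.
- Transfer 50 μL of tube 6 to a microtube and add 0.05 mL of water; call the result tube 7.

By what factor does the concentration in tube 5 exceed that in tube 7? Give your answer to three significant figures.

Step 1: 2.5 mL brought to 25 mL → factor 25/2.5 = 10
Step 2: 0.75 mL + 6.75 mL = 7.5 mL total → factor 7.5/0.75 = 10
Step 3: 100-fold → factor 100
Step 4: 5-fold → factor 5
Step 5: 20 μL + 40 μL = 60 μL total → factor 60/20 = 3
Step 6: 2-fold → factor 2
Step 7: 50 μL + 0.05 mL = 100 μL total → factor 100/50 = 2
Dilution factor to tube 5 = 1.5 × 10^5; to tube 7 = 6 × 10^5
[tube 5]/[tube 7] = (factor to tube 7)/(factor to tube 5) = 6 × 10^5/1.5 × 10^5 = 4.00

4.00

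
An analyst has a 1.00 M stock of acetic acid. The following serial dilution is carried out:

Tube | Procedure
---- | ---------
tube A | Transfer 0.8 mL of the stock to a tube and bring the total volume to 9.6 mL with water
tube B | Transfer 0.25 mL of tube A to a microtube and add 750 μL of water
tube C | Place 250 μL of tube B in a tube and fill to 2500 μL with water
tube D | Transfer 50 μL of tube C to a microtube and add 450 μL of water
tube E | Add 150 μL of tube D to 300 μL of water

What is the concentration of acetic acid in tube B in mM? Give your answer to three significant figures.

20.8 mM

Step 1: 0.8 mL brought to 9.6 mL → factor 9.6/0.8 = 12
Step 2: 0.25 mL + 750 μL = 1 mL total → factor 1/0.25 = 4
Dilution factor through tube B = 12 × 4 = 48
[tube B] = 1.00 M / 48 = 0.02083 M = 20.8 mM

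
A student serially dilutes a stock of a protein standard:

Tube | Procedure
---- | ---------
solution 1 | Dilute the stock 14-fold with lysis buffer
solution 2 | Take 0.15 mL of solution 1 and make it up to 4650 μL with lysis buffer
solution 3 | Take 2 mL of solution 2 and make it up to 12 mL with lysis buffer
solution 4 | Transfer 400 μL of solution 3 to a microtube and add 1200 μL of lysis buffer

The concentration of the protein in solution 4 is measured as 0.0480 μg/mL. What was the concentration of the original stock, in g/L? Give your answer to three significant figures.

0.500 g/L

Step 1: 14-fold → factor 14
Step 2: 0.15 mL brought to 4650 μL → factor 4.65/0.15 = 31
Step 3: 2 mL brought to 12 mL → factor 12/2 = 6
Step 4: 400 μL + 1200 μL = 1600 μL total → factor 1600/400 = 4
Overall dilution factor = 14 × 31 × 6 × 4 = 10416
Stock = 0.0480 μg/mL × 10416 = 500.0 μg/mL = 0.500 g/L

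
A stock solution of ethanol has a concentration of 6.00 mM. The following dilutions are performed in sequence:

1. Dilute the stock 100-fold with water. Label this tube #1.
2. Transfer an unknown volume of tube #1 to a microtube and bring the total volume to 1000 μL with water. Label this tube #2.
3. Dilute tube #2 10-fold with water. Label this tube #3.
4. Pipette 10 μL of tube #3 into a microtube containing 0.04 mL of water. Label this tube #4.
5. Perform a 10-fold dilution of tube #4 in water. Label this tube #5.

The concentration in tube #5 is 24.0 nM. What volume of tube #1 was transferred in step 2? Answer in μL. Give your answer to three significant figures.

200 μL

Step 1: 100-fold → factor 100
Step 2: v brought to 1000 μL → factor = 1000 μL/v
Step 3: 10-fold → factor 10
Step 4: 10 μL + 0.04 mL = 50 μL total → factor 50/10 = 5
Step 5: 10-fold → factor 10
Product of known-step factors = 50000
Overall factor = 6.00 mM / (24.0 nM) = 2.5 × 10^5
Step-2 factor = 2.5 × 10^5 / 50000 = 5
v = 1000 μL / 5 = 200 μL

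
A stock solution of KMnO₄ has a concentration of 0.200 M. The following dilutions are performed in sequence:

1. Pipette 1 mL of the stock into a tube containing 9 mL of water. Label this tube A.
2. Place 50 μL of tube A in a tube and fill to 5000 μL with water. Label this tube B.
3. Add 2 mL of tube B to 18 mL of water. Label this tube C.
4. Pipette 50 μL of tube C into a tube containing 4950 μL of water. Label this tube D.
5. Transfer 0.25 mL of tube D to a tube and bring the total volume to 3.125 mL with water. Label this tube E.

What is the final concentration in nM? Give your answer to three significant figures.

16.0 nM

Step 1: 1 mL + 9 mL = 10 mL total → factor 10/1 = 10
Step 2: 50 μL brought to 5000 μL → factor 5000/50 = 100
Step 3: 2 mL + 18 mL = 20 mL total → factor 20/2 = 10
Step 4: 50 μL + 4950 μL = 5000 μL total → factor 5000/50 = 100
Step 5: 0.25 mL brought to 3.125 mL → factor 3.125/0.25 = 12.5
Overall dilution factor = 10 × 100 × 10 × 100 × 12.5 = 1.25 × 10^7
Final = 0.200 M / 1.25 × 10^7 = 1.600 × 10^-8 M = 16.0 nM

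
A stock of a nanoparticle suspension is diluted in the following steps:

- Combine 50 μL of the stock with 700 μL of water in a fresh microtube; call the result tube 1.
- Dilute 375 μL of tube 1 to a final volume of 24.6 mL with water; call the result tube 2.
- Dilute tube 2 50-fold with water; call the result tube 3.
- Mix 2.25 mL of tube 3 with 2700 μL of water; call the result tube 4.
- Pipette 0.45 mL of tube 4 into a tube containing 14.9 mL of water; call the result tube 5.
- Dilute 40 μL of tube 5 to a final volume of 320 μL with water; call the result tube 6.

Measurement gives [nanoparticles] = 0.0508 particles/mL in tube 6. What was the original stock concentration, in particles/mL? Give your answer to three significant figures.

1.50 × 10^6 particles/mL

Step 1: 50 μL + 700 μL = 750 μL total → factor 750/50 = 15
Step 2: 375 μL brought to 24.6 mL → factor 24600/375 = 65.6
Step 3: 50-fold → factor 50
Step 4: 2.25 mL + 2700 μL = 4.95 mL total → factor 4.95/2.25 = 2.2
Step 5: 0.45 mL + 14.9 mL = 15.35 mL total → factor 15.35/0.45 = 34.111
Step 6: 40 μL brought to 320 μL → factor 320/40 = 8
Overall dilution factor = 15 × 65.6 × 50 × 2.2 × 34.111 × 8 = 2.9537 × 10^7
Stock = 0.0508 particles/mL × 2.9537 × 10^7 = 1.50 × 10^6 particles/mL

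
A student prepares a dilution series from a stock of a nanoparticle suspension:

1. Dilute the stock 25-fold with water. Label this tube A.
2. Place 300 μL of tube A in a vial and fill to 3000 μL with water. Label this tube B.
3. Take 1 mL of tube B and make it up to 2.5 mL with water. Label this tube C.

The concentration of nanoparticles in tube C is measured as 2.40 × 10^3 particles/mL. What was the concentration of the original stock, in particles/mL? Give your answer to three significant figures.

Step 1: 25-fold → factor 25
Step 2: 300 μL brought to 3000 μL → factor 3000/300 = 10
Step 3: 1 mL brought to 2.5 mL → factor 2.5/1 = 2.5
Overall dilution factor = 25 × 10 × 2.5 = 625
Stock = 2.40 × 10^3 particles/mL × 625 = 1.50 × 10^6 particles/mL

1.50 × 10^6 particles/mL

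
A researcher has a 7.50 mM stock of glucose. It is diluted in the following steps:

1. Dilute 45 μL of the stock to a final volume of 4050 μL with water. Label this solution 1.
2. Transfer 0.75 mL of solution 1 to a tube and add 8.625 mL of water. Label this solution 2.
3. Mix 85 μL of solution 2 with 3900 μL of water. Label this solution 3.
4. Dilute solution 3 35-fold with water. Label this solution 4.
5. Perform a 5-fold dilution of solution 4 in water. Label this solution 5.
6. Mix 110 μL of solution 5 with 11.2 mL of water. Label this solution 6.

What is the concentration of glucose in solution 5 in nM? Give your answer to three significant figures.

Step 1: 45 μL brought to 4050 μL → factor 4050/45 = 90
Step 2: 0.75 mL + 8.625 mL = 9.375 mL total → factor 9.375/0.75 = 12.5
Step 3: 85 μL + 3900 μL = 3985 μL total → factor 3985/85 = 46.882
Step 4: 35-fold → factor 35
Step 5: 5-fold → factor 5
Dilution factor through solution 5 = 90 × 12.5 × 46.882 × 35 × 5 = 9.23 × 10^6
[solution 5] = 7.50 mM / 9.23 × 10^6 = 8.126 × 10^-7 mM = 0.813 nM

0.813 nM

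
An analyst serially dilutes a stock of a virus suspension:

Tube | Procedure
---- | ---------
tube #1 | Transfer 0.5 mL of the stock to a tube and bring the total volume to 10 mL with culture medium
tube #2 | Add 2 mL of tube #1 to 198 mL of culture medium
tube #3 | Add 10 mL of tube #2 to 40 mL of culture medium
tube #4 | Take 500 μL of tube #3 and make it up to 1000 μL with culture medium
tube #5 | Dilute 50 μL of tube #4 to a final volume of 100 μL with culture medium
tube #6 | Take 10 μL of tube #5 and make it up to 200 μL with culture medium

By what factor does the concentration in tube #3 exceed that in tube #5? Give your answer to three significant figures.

Step 1: 0.5 mL brought to 10 mL → factor 10/0.5 = 20
Step 2: 2 mL + 198 mL = 200 mL total → factor 200/2 = 100
Step 3: 10 mL + 40 mL = 50 mL total → factor 50/10 = 5
Step 4: 500 μL brought to 1000 μL → factor 1000/500 = 2
Step 5: 50 μL brought to 100 μL → factor 100/50 = 2
Dilution factor to tube #3 = 10000; to tube #5 = 40000
[tube #3]/[tube #5] = (factor to tube #5)/(factor to tube #3) = 40000/10000 = 4.00

4.00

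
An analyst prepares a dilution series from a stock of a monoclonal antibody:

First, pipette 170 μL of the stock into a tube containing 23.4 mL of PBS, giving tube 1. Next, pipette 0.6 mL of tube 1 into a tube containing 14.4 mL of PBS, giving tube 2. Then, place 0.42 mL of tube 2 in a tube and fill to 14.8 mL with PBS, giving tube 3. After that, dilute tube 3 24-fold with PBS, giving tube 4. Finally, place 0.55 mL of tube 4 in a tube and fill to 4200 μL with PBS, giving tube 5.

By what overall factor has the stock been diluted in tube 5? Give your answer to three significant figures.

2.24 × 10^7

Step 1: 170 μL + 23.4 mL = 23570 μL total → factor 23570/170 = 138.65
Step 2: 0.6 mL + 14.4 mL = 15 mL total → factor 15/0.6 = 25
Step 3: 0.42 mL brought to 14.8 mL → factor 14.8/0.42 = 35.238
Step 4: 24-fold → factor 24
Step 5: 0.55 mL brought to 4200 μL → factor 4.2/0.55 = 7.6364
Overall dilution factor = 138.65 × 25 × 35.238 × 24 × 7.6364 = 2.2385 × 10^7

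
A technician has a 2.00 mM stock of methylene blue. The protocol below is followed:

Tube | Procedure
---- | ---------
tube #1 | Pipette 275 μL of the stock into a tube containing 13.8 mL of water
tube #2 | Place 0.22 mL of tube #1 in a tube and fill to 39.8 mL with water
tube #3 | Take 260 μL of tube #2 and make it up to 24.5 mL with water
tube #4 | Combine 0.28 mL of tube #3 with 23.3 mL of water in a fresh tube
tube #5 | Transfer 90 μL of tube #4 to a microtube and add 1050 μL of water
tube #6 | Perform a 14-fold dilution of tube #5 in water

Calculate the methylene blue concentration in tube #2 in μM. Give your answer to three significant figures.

Step 1: 275 μL + 13.8 mL = 14075 μL total → factor 14075/275 = 51.182
Step 2: 0.22 mL brought to 39.8 mL → factor 39.8/0.22 = 180.91
Dilution factor through tube #2 = 51.182 × 180.91 = 9259.3
[tube #2] = 2.00 mM / 9259.3 = 0.0002160 mM = 0.216 μM

0.216 μM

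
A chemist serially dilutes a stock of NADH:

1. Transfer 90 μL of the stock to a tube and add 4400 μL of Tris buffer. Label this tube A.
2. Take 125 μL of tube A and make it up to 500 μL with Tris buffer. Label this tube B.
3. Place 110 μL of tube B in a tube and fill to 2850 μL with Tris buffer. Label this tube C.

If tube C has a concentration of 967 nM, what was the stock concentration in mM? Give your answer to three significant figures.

Step 1: 90 μL + 4400 μL = 4490 μL total → factor 4490/90 = 49.889
Step 2: 125 μL brought to 500 μL → factor 500/125 = 4
Step 3: 110 μL brought to 2850 μL → factor 2850/110 = 25.909
Overall dilution factor = 49.889 × 4 × 25.909 = 5170.3
Stock = 967 nM × 5170.3 = 5.000 × 10^6 nM = 5.00 mM

5.00 mM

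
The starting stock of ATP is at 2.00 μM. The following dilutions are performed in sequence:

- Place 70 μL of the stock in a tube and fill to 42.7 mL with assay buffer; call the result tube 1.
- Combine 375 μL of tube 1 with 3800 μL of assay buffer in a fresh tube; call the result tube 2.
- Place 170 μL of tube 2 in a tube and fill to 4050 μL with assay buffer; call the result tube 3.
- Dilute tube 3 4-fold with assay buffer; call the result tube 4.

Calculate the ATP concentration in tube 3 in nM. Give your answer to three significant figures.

Step 1: 70 μL brought to 42.7 mL → factor 42700/70 = 610
Step 2: 375 μL + 3800 μL = 4175 μL total → factor 4175/375 = 11.133
Step 3: 170 μL brought to 4050 μL → factor 4050/170 = 23.824
Dilution factor through tube 3 = 610 × 11.133 × 23.824 = 1.6179 × 10^5
[tube 3] = 2.00 μM / 1.6179 × 10^5 = 1.236 × 10^-5 μM = 0.0124 nM

0.0124 nM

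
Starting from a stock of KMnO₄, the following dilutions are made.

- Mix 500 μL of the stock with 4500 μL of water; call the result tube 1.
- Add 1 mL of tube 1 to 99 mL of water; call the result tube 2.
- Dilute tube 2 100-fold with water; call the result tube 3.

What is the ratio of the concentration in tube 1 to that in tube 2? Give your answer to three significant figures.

Step 1: 500 μL + 4500 μL = 5000 μL total → factor 5000/500 = 10
Step 2: 1 mL + 99 mL = 100 mL total → factor 100/1 = 100
Dilution factor to tube 1 = 10; to tube 2 = 1000
[tube 1]/[tube 2] = (factor to tube 2)/(factor to tube 1) = 1000/10 = 100

100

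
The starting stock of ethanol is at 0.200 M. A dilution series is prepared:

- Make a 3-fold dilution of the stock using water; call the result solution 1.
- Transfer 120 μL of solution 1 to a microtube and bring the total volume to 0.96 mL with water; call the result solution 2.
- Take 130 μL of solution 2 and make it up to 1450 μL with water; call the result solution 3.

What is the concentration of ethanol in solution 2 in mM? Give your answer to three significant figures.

8.33 mM

Step 1: 3-fold → factor 3
Step 2: 120 μL brought to 0.96 mL → factor 960/120 = 8
Dilution factor through solution 2 = 3 × 8 = 24
[solution 2] = 0.200 M / 24 = 0.008333 M = 8.33 mM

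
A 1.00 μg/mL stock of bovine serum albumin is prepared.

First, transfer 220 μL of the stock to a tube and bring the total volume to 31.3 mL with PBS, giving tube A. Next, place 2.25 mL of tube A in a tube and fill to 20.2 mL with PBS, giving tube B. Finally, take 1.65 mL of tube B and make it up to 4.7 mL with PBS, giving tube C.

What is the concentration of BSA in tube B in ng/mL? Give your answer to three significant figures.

0.783 ng/mL

Step 1: 220 μL brought to 31.3 mL → factor 31300/220 = 142.27
Step 2: 2.25 mL brought to 20.2 mL → factor 20.2/2.25 = 8.9778
Dilution factor through tube B = 142.27 × 8.9778 = 1277.3
[tube B] = 1.00 μg/mL / 1277.3 = 0.0007829 μg/mL = 0.783 ng/mL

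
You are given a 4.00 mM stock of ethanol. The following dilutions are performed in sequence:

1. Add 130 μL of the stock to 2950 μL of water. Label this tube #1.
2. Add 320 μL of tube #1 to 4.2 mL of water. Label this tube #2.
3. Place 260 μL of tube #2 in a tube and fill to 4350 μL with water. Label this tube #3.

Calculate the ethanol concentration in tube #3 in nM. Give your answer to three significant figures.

714 nM

Step 1: 130 μL + 2950 μL = 3080 μL total → factor 3080/130 = 23.692
Step 2: 320 μL + 4.2 mL = 4520 μL total → factor 4520/320 = 14.125
Step 3: 260 μL brought to 4350 μL → factor 4350/260 = 16.731
Dilution factor through tube #3 = 23.692 × 14.125 × 16.731 = 5599
[tube #3] = 4.00 mM / 5599 = 0.0007144 mM = 714 nM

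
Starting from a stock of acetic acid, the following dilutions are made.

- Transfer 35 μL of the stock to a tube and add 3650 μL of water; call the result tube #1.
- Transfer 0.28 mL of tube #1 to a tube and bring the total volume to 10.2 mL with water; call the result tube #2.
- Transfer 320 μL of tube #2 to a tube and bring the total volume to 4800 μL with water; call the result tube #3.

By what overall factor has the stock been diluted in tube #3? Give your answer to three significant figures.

5.75 × 10^4

Step 1: 35 μL + 3650 μL = 3685 μL total → factor 3685/35 = 105.29
Step 2: 0.28 mL brought to 10.2 mL → factor 10.2/0.28 = 36.429
Step 3: 320 μL brought to 4800 μL → factor 4800/320 = 15
Overall dilution factor = 105.29 × 36.429 × 15 = 57531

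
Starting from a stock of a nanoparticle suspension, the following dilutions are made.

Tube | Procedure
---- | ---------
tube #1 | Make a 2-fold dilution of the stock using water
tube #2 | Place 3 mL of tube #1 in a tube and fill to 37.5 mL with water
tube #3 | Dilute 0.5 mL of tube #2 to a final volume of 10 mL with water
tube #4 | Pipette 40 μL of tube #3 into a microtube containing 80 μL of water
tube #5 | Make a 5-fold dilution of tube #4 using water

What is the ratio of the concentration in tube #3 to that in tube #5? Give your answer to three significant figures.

Step 1: 2-fold → factor 2
Step 2: 3 mL brought to 37.5 mL → factor 37.5/3 = 12.5
Step 3: 0.5 mL brought to 10 mL → factor 10/0.5 = 20
Step 4: 40 μL + 80 μL = 120 μL total → factor 120/40 = 3
Step 5: 5-fold → factor 5
Dilution factor to tube #3 = 500; to tube #5 = 7500
[tube #3]/[tube #5] = (factor to tube #5)/(factor to tube #3) = 7500/500 = 15.0

15.0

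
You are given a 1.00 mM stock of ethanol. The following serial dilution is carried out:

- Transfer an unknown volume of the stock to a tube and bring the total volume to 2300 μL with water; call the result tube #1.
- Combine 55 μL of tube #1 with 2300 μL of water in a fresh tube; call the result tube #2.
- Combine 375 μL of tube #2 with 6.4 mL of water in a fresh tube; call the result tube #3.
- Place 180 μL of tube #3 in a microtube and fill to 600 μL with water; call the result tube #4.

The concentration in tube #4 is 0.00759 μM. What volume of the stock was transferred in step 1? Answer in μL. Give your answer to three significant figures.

45.0 μL

Step 1: v brought to 2300 μL → factor = 2300 μL/v
Step 2: 55 μL + 2300 μL = 2355 μL total → factor 2355/55 = 42.818
Step 3: 375 μL + 6.4 mL = 6775 μL total → factor 6775/375 = 18.067
Step 4: 180 μL brought to 600 μL → factor 600/180 = 3.3333
Product of known-step factors = 2578.6
Overall factor = 1.00 mM / (0.00759 μM) = 1.3175 × 10^5
Step-1 factor = 1.3175 × 10^5 / 2578.6 = 51.094
v = 2300 μL / 51.094 = 45.0 μL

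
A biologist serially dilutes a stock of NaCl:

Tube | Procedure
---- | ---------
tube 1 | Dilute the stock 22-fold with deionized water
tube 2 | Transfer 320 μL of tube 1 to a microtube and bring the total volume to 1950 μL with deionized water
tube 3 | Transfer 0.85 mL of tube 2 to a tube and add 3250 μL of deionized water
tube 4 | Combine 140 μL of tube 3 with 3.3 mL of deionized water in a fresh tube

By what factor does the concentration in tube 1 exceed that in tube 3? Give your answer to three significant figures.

29.4

Step 1: 22-fold → factor 22
Step 2: 320 μL brought to 1950 μL → factor 1950/320 = 6.0938
Step 3: 0.85 mL + 3250 μL = 4.1 mL total → factor 4.1/0.85 = 4.8235
Dilution factor to tube 1 = 22; to tube 3 = 646.65
[tube 1]/[tube 3] = (factor to tube 3)/(factor to tube 1) = 646.65/22 = 29.4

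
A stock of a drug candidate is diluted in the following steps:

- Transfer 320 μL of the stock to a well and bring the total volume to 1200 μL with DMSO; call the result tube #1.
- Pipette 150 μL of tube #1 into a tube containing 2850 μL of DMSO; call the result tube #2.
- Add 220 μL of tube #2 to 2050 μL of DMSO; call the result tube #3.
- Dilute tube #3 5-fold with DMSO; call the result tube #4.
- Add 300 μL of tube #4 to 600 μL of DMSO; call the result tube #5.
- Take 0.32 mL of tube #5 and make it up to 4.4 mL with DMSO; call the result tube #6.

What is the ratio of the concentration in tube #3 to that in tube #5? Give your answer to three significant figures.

Step 1: 320 μL brought to 1200 μL → factor 1200/320 = 3.75
Step 2: 150 μL + 2850 μL = 3000 μL total → factor 3000/150 = 20
Step 3: 220 μL + 2050 μL = 2270 μL total → factor 2270/220 = 10.318
Step 4: 5-fold → factor 5
Step 5: 300 μL + 600 μL = 900 μL total → factor 900/300 = 3
Dilution factor to tube #3 = 773.86; to tube #5 = 11608
[tube #3]/[tube #5] = (factor to tube #5)/(factor to tube #3) = 11608/773.86 = 15.0

15.0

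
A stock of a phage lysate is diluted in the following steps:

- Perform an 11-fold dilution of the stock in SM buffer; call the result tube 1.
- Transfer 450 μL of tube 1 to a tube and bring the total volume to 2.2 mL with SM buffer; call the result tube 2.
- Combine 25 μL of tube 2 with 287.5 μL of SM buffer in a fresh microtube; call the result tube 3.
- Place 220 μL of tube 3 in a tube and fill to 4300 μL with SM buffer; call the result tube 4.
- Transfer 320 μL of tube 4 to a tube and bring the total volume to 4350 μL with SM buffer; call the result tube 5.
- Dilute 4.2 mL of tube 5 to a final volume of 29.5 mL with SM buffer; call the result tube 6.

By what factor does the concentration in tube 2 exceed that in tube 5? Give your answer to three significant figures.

3.32 × 10^3

Step 1: 11-fold → factor 11
Step 2: 450 μL brought to 2.2 mL → factor 2200/450 = 4.8889
Step 3: 25 μL + 287.5 μL = 312.5 μL total → factor 312.5/25 = 12.5
Step 4: 220 μL brought to 4300 μL → factor 4300/220 = 19.545
Step 5: 320 μL brought to 4350 μL → factor 4350/320 = 13.594
Dilution factor to tube 2 = 53.778; to tube 5 = 1.7861 × 10^5
[tube 2]/[tube 5] = (factor to tube 5)/(factor to tube 2) = 1.7861 × 10^5/53.778 = 3.32 × 10^3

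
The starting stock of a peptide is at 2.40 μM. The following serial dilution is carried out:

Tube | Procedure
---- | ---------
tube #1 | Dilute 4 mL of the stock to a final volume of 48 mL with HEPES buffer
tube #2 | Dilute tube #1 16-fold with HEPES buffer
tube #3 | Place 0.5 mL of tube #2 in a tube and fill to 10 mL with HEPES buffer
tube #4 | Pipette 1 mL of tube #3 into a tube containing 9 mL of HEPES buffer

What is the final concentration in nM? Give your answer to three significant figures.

0.0625 nM

Step 1: 4 mL brought to 48 mL → factor 48/4 = 12
Step 2: 16-fold → factor 16
Step 3: 0.5 mL brought to 10 mL → factor 10/0.5 = 20
Step 4: 1 mL + 9 mL = 10 mL total → factor 10/1 = 10
Overall dilution factor = 12 × 16 × 20 × 10 = 38400
Final = 2.40 μM / 38400 = 6.250 × 10^-5 μM = 0.0625 nM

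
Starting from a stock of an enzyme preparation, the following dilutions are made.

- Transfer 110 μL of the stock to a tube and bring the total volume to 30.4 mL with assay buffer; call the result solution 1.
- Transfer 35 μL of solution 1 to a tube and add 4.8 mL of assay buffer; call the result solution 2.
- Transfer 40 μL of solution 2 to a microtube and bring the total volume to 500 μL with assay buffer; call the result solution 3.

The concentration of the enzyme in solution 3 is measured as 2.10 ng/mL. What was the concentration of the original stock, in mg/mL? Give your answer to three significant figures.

1.00 mg/mL

Step 1: 110 μL brought to 30.4 mL → factor 30400/110 = 276.36
Step 2: 35 μL + 4.8 mL = 4835 μL total → factor 4835/35 = 138.14
Step 3: 40 μL brought to 500 μL → factor 500/40 = 12.5
Overall dilution factor = 276.36 × 138.14 × 12.5 = 4.7722 × 10^5
Stock = 2.10 ng/mL × 4.7722 × 10^5 = 1.002 × 10^6 ng/mL = 1.00 mg/mL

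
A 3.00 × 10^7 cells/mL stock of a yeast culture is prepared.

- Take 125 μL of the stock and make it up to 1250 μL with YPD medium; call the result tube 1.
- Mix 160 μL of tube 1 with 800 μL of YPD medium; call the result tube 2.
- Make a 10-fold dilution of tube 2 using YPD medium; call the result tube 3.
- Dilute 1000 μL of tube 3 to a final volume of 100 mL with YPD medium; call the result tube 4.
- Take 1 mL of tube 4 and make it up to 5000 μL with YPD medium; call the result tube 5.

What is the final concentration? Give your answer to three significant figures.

100 cells/mL

Step 1: 125 μL brought to 1250 μL → factor 1250/125 = 10
Step 2: 160 μL + 800 μL = 960 μL total → factor 960/160 = 6
Step 3: 10-fold → factor 10
Step 4: 1000 μL brought to 100 mL → factor 1 × 10^5/1000 = 100
Step 5: 1 mL brought to 5000 μL → factor 5/1 = 5
Overall dilution factor = 10 × 6 × 10 × 100 × 5 = 3 × 10^5
Final = 3.00 × 10^7 cells/mL / 3 × 10^5 = 100 cells/mL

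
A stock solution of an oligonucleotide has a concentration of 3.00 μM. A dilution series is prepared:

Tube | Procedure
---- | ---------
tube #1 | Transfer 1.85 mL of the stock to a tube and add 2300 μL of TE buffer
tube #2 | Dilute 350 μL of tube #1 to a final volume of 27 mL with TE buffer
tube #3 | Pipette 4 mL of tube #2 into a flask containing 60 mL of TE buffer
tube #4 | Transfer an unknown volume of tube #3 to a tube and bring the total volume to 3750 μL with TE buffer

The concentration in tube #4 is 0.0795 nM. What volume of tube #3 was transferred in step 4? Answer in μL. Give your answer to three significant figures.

275 μL

Step 1: 1.85 mL + 2300 μL = 4.15 mL total → factor 4.15/1.85 = 2.2432
Step 2: 350 μL brought to 27 mL → factor 27000/350 = 77.143
Step 3: 4 mL + 60 mL = 64 mL total → factor 64/4 = 16
Step 4: v brought to 3750 μL → factor = 3750 μL/v
Product of known-step factors = 2768.8
Overall factor = 3.00 μM / (0.0795 nM) = 37736
Step-4 factor = 37736 / 2768.8 = 13.629
v = 3750 μL / 13.629 = 275 μL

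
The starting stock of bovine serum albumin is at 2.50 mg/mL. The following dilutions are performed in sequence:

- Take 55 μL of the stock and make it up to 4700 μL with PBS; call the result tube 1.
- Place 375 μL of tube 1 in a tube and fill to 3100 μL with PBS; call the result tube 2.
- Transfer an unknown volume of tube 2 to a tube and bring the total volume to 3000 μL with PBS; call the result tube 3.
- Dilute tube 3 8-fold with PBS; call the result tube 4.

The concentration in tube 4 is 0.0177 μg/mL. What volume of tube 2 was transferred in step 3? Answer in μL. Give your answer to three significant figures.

120 μL

Step 1: 55 μL brought to 4700 μL → factor 4700/55 = 85.455
Step 2: 375 μL brought to 3100 μL → factor 3100/375 = 8.2667
Step 3: v brought to 3000 μL → factor = 3000 μL/v
Step 4: 8-fold → factor 8
Product of known-step factors = 5651.4
Overall factor = 2.50 mg/mL / (0.0177 μg/mL) = 1.4124 × 10^5
Step-3 factor = 1.4124 × 10^5 / 5651.4 = 24.993
v = 3000 μL / 24.993 = 120 μL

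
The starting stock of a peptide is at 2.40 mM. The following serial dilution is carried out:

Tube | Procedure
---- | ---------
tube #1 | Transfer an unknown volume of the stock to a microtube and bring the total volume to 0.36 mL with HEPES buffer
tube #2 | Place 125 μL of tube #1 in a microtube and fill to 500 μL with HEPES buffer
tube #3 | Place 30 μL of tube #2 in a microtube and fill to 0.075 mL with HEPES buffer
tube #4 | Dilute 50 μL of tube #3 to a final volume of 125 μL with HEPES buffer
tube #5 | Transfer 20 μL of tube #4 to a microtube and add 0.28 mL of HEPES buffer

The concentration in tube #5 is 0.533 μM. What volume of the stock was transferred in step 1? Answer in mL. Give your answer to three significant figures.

0.0300 mL

Step 1: v brought to 0.36 mL → factor = 0.36 mL/v
Step 2: 125 μL brought to 500 μL → factor 500/125 = 4
Step 3: 30 μL brought to 0.075 mL → factor 75/30 = 2.5
Step 4: 50 μL brought to 125 μL → factor 125/50 = 2.5
Step 5: 20 μL + 0.28 mL = 300 μL total → factor 300/20 = 15
Product of known-step factors = 375
Overall factor = 2.40 mM / (0.533 μM) = 4502.8
Step-1 factor = 4502.8 / 375 = 12.008
v = 0.36 mL / 12.008 = 0.0300 mL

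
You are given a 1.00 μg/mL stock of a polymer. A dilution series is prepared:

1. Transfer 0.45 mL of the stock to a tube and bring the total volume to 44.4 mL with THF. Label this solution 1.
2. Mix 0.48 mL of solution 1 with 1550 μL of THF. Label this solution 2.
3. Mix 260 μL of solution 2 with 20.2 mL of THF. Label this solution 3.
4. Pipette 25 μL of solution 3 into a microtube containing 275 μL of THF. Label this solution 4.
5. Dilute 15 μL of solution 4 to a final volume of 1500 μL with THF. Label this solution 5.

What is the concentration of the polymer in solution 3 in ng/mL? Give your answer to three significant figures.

0.0305 ng/mL

Step 1: 0.45 mL brought to 44.4 mL → factor 44.4/0.45 = 98.667
Step 2: 0.48 mL + 1550 μL = 2.03 mL total → factor 2.03/0.48 = 4.2292
Step 3: 260 μL + 20.2 mL = 20460 μL total → factor 20460/260 = 78.692
Dilution factor through solution 3 = 98.667 × 4.2292 × 78.692 = 32837
[solution 3] = 1.00 μg/mL / 32837 = 3.045 × 10^-5 μg/mL = 0.0305 ng/mL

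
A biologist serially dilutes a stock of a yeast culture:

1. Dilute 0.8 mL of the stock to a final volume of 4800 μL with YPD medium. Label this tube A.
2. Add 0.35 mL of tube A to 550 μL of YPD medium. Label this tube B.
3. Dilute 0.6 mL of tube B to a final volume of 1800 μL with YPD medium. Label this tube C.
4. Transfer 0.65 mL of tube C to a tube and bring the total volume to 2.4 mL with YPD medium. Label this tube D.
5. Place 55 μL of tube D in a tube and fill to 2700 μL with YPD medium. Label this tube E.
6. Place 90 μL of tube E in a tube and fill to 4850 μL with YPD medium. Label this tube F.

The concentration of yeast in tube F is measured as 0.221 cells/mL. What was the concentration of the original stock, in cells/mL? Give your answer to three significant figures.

Step 1: 0.8 mL brought to 4800 μL → factor 4.8/0.8 = 6
Step 2: 0.35 mL + 550 μL = 0.9 mL total → factor 0.9/0.35 = 2.5714
Step 3: 0.6 mL brought to 1800 μL → factor 1.8/0.6 = 3
Step 4: 0.65 mL brought to 2.4 mL → factor 2.4/0.65 = 3.6923
Step 5: 55 μL brought to 2700 μL → factor 2700/55 = 49.091
Step 6: 90 μL brought to 4850 μL → factor 4850/90 = 53.889
Overall dilution factor = 6 × 2.5714 × 3 × 3.6923 × 49.091 × 53.889 = 4.5211 × 10^5
Stock = 0.221 cells/mL × 4.5211 × 10^5 = 9.99 × 10^4 cells/mL

9.99 × 10^4 cells/mL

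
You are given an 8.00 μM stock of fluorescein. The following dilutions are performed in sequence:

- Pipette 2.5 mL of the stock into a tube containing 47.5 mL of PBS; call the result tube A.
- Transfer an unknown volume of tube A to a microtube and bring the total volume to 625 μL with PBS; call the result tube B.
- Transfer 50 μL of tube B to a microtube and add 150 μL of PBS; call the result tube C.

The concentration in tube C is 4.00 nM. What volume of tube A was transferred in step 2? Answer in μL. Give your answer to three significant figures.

25.0 μL

Step 1: 2.5 mL + 47.5 mL = 50 mL total → factor 50/2.5 = 20
Step 2: v brought to 625 μL → factor = 625 μL/v
Step 3: 50 μL + 150 μL = 200 μL total → factor 200/50 = 4
Product of known-step factors = 80
Overall factor = 8.00 μM / (4.00 nM) = 2000
Step-2 factor = 2000 / 80 = 25
v = 625 μL / 25 = 25.0 μL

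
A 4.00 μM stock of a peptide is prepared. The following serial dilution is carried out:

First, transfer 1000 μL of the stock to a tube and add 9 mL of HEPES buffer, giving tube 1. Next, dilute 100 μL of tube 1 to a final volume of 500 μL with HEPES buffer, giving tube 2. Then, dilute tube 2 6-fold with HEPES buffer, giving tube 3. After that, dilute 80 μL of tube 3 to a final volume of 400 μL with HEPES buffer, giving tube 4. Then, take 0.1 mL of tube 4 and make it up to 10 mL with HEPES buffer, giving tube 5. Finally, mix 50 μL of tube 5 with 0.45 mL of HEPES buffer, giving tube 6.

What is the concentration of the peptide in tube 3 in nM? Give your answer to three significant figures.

Step 1: 1000 μL + 9 mL = 10000 μL total → factor 10000/1000 = 10
Step 2: 100 μL brought to 500 μL → factor 500/100 = 5
Step 3: 6-fold → factor 6
Dilution factor through tube 3 = 10 × 5 × 6 = 300
[tube 3] = 4.00 μM / 300 = 0.01333 μM = 13.3 nM

13.3 nM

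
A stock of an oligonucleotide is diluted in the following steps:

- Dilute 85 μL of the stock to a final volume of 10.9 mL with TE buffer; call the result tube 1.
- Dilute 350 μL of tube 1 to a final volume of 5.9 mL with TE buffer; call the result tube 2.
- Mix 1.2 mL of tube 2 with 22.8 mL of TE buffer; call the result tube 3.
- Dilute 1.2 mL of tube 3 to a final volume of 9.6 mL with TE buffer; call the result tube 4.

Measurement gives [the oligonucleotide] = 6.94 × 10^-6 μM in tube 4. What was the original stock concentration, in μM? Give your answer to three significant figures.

2.40 μM

Step 1: 85 μL brought to 10.9 mL → factor 10900/85 = 128.24
Step 2: 350 μL brought to 5.9 mL → factor 5900/350 = 16.857
Step 3: 1.2 mL + 22.8 mL = 24 mL total → factor 24/1.2 = 20
Step 4: 1.2 mL brought to 9.6 mL → factor 9.6/1.2 = 8
Overall dilution factor = 128.24 × 16.857 × 20 × 8 = 3.4587 × 10^5
Stock = 6.94 × 10^-6 μM × 3.4587 × 10^5 = 2.40 μM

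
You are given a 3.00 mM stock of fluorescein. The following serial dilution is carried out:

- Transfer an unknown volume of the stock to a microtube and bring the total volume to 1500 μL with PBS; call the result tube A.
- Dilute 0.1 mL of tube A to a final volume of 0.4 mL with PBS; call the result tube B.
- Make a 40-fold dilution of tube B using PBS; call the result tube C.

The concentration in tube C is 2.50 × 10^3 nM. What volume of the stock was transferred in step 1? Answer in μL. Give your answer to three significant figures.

Step 1: v brought to 1500 μL → factor = 1500 μL/v
Step 2: 0.1 mL brought to 0.4 mL → factor 0.4/0.1 = 4
Step 3: 40-fold → factor 40
Product of known-step factors = 160
Overall factor = 3.00 mM / (2.50 × 10^3 nM) = 1200
Step-1 factor = 1200 / 160 = 7.5
v = 1500 μL / 7.5 = 200 μL

200 μL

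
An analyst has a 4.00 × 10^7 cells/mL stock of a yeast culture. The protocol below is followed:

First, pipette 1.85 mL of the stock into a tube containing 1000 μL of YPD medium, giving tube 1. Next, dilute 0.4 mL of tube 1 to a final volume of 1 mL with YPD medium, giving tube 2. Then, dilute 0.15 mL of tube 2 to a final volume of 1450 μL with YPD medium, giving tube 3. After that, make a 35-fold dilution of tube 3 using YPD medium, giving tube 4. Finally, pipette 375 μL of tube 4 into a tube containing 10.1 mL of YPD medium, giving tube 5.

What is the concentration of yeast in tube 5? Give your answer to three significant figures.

Step 1: 1.85 mL + 1000 μL = 2.85 mL total → factor 2.85/1.85 = 1.5405
Step 2: 0.4 mL brought to 1 mL → factor 1/0.4 = 2.5
Step 3: 0.15 mL brought to 1450 μL → factor 1.45/0.15 = 9.6667
Step 4: 35-fold → factor 35
Step 5: 375 μL + 10.1 mL = 10475 μL total → factor 10475/375 = 27.933
Overall dilution factor = 1.5405 × 2.5 × 9.6667 × 35 × 27.933 = 36398
Final = 4.00 × 10^7 cells/mL / 36398 = 1.10 × 10^3 cells/mL

1.10 × 10^3 cells/mL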